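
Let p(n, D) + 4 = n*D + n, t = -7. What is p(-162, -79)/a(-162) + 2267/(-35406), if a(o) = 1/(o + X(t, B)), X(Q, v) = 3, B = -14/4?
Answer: -71112528395/35406 ≈ -2.0085e+6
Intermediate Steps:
B = -7/2 (B = -14*1/4 = -7/2 ≈ -3.5000)
p(n, D) = -4 + n + D*n (p(n, D) = -4 + (n*D + n) = -4 + (D*n + n) = -4 + (n + D*n) = -4 + n + D*n)
a(o) = 1/(3 + o) (a(o) = 1/(o + 3) = 1/(3 + o))
p(-162, -79)/a(-162) + 2267/(-35406) = (-4 - 162 - 79*(-162))/(1/(3 - 162)) + 2267/(-35406) = (-4 - 162 + 12798)/(1/(-159)) + 2267*(-1/35406) = 12632/(-1/159) - 2267/35406 = 12632*(-159) - 2267/35406 = -2008488 - 2267/35406 = -71112528395/35406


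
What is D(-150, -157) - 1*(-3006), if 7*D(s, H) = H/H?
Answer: 21043/7 ≈ 3006.1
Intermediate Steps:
D(s, H) = ⅐ (D(s, H) = (H/H)/7 = (⅐)*1 = ⅐)
D(-150, -157) - 1*(-3006) = ⅐ - 1*(-3006) = ⅐ + 3006 = 21043/7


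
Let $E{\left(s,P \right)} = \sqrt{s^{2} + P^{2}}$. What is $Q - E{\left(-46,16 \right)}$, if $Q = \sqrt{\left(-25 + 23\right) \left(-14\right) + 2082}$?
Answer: $\sqrt{2110} - 2 \sqrt{593} \approx -2.7684$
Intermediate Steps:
$E{\left(s,P \right)} = \sqrt{P^{2} + s^{2}}$
$Q = \sqrt{2110}$ ($Q = \sqrt{\left(-2\right) \left(-14\right) + 2082} = \sqrt{28 + 2082} = \sqrt{2110} \approx 45.935$)
$Q - E{\left(-46,16 \right)} = \sqrt{2110} - \sqrt{16^{2} + \left(-46\right)^{2}} = \sqrt{2110} - \sqrt{256 + 2116} = \sqrt{2110} - \sqrt{2372} = \sqrt{2110} - 2 \sqrt{593}$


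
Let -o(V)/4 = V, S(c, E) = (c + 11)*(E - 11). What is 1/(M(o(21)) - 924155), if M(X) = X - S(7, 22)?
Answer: -1/924437 ≈ -1.0817e-6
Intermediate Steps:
S(c, E) = (-11 + E)*(11 + c) (S(c, E) = (11 + c)*(-11 + E) = (-11 + E)*(11 + c))
o(V) = -4*V
M(X) = -198 + X (M(X) = X - (-121 - 11*7 + 11*22 + 22*7) = X - (-121 - 77 + 242 + 154) = X - 1*198 = X - 198 = -198 + X)
1/(M(o(21)) - 924155) = 1/((-198 - 4*21) - 924155) = 1/((-198 - 84) - 924155) = 1/(-282 - 924155) = 1/(-924437) = -1/924437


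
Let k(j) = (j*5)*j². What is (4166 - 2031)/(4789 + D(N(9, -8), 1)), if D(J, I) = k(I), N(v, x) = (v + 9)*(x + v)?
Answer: 2135/4794 ≈ 0.44535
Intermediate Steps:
N(v, x) = (9 + v)*(v + x)
k(j) = 5*j³ (k(j) = (5*j)*j² = 5*j³)
D(J, I) = 5*I³
(4166 - 2031)/(4789 + D(N(9, -8), 1)) = (4166 - 2031)/(4789 + 5*1³) = 2135/(4789 + 5*1) = 2135/(4789 + 5) = 2135/4794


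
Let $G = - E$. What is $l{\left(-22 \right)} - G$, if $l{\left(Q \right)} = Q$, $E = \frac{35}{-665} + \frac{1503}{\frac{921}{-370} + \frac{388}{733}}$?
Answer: $- \frac{7967656297}{10099127} \approx -788.95$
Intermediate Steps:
$E = - \frac{7745475503}{10099127}$ ($E = 35 \left(- \frac{1}{665}\right) + \frac{1503}{921 \left(- \frac{1}{370}\right) + 388 \cdot \frac{1}{733}} = - \frac{1}{19} + \frac{1503}{- \frac{921}{370} + \frac{388}{733}} = - \frac{1}{19} + \frac{1503}{- \frac{531533}{271210}} = - \frac{1}{19} + 1503 \left(- \frac{271210}{531533}\right) = - \frac{1}{19} - \frac{407628630}{531533} = - \frac{7745475503}{10099127} \approx -766.95$)
$G = \frac{7745475503}{10099127}$ ($G = \left(-1\right) \left(- \frac{7745475503}{10099127}\right) = \frac{7745475503}{10099127} \approx 766.95$)
$l{\left(-22 \right)} - G = -22 - \frac{7745475503}{10099127} = - \frac{7967656297}{10099127}$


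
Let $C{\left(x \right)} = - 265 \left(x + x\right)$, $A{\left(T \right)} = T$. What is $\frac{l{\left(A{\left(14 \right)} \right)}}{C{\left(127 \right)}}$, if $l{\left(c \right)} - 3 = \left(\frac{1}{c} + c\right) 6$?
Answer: $- \frac{306}{235585} \approx -0.0012989$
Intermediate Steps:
$l{\left(c \right)} = 3 + 6 c + \frac{6}{c}$ ($l{\left(c \right)} = 3 + \left(\frac{1}{c} + c\right) 6 = 3 + \left(c + \frac{1}{c}\right) 6 = 3 + \left(6 c + \frac{6}{c}\right) = 3 + 6 c + \frac{6}{c}$)
$C{\left(x \right)} = - 530 x$ ($C{\left(x \right)} = - 265 \cdot 2 x = - 530 x$)
$\frac{l{\left(A{\left(14 \right)} \right)}}{C{\left(127 \right)}} = \frac{3 + 6 \cdot 14 + \frac{6}{14}}{\left(-530\right) 127} = \frac{3 + 84 + 6 \cdot \frac{1}{14}}{-67310} = \left(3 + 84 + \frac{3}{7}\right) \left(- \frac{1}{67310}\right) = \frac{612}{7} \left(- \frac{1}{67310}\right) = - \frac{306}{235585}$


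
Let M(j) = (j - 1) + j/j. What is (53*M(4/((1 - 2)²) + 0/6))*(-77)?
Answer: -16324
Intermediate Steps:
M(j) = j (M(j) = (-1 + j) + 1 = j)
(53*M(4/((1 - 2)²) + 0/6))*(-77) = (53*(4/((1 - 2)²) + 0/6))*(-77) = (53*(4/((-1)²) + 0*(⅙)))*(-77) = (53*(4/1 + 0))*(-77) = (53*(4*1 + 0))*(-77) = (53*(4 + 0))*(-77) = (53*4)*(-77) = 212*(-77) = -16324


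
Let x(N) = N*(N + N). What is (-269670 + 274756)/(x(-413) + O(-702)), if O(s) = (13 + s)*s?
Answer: 2543/412408 ≈ 0.0061662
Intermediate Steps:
x(N) = 2*N² (x(N) = N*(2*N) = 2*N²)
O(s) = s*(13 + s)
(-269670 + 274756)/(x(-413) + O(-702)) = (-269670 + 274756)/(2*(-413)² - 702*(13 - 702)) = 5086/(2*170569 - 702*(-689)) = 5086/(341138 + 483678) = 5086/824816 = 5086*(1/824816) = 2543/412408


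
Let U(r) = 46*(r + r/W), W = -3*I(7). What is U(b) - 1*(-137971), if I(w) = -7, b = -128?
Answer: 2767855/21 ≈ 1.3180e+5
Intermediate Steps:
W = 21 (W = -3*(-7) = 21)
U(r) = 1012*r/21 (U(r) = 46*(r + r/21) = 46*(22*r/21) = 1012*r/21)
U(b) - 1*(-137971) = (1012/21)*(-128) - 1*(-137971) = -129536/21 + 137971 = 2767855/21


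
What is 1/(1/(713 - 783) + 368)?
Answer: 70/25759 ≈ 0.0027175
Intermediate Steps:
1/(1/(713 - 783) + 368) = 1/(1/(-70) + 368) = 1/(-1/70 + 368) = 1/(25759/70) = 70/25759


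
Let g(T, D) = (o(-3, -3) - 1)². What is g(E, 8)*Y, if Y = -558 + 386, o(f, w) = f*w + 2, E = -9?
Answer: -17200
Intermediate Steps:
o(f, w) = 2 + f*w
g(T, D) = 100 (g(T, D) = ((2 - 3*(-3)) - 1)² = ((2 + 9) - 1)² = (11 - 1)² = 10² = 100)
Y = -172
g(E, 8)*Y = 100*(-172) = -17200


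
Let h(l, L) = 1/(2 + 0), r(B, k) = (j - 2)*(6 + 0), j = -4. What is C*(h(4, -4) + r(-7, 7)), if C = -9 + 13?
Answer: -142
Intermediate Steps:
r(B, k) = -36 (r(B, k) = (-4 - 2)*(6 + 0) = -6*6 = -36)
h(l, L) = ½ (h(l, L) = 1/2 = ½)
C = 4
C*(h(4, -4) + r(-7, 7)) = 4*(½ - 36) = 4*(-71/2) = -142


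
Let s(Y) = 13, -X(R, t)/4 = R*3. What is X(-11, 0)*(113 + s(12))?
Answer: 16632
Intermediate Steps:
X(R, t) = -12*R (X(R, t) = -4*R*3 = -12*R)
X(-11, 0)*(113 + s(12)) = (-12*(-11))*(113 + 13) = 132*126 = 16632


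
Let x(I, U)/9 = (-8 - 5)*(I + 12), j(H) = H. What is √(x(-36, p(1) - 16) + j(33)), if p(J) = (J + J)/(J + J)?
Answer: √2841 ≈ 53.301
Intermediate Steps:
p(J) = 1 (p(J) = (2*J)/((2*J)) = (2*J)*(1/(2*J)) = 1)
x(I, U) = -1404 - 117*I (x(I, U) = 9*((-8 - 5)*(I + 12)) = 9*(-13*(12 + I)) = 9*(-156 - 13*I) = -1404 - 117*I)
√(x(-36, p(1) - 16) + j(33)) = √((-1404 - 117*(-36)) + 33) = √((-1404 + 4212) + 33) = √(2808 + 33) = √2841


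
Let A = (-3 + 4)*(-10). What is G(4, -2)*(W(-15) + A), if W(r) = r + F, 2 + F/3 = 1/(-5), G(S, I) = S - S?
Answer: 0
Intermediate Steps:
G(S, I) = 0
F = -33/5 (F = -6 + 3/(-5) = -6 + 3*(-⅕) = -6 - ⅗ = -33/5 ≈ -6.6000)
W(r) = -33/5 + r (W(r) = r - 33/5 = -33/5 + r)
A = -10 (A = 1*(-10) = -10)
G(4, -2)*(W(-15) + A) = 0*((-33/5 - 15) - 10) = 0*(-108/5 - 10) = 0*(-158/5) = 0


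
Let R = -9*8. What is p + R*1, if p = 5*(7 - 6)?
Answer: -67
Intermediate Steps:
R = -72
p = 5 (p = 5*1 = 5)
p + R*1 = 5 - 72*1 = 5 - 72 = -67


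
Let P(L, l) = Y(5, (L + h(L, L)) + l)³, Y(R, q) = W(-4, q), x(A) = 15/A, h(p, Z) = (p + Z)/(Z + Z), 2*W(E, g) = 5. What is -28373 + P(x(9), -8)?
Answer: -226859/8 ≈ -28357.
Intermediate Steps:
W(E, g) = 5/2 (W(E, g) = (½)*5 = 5/2)
h(p, Z) = (Z + p)/(2*Z) (h(p, Z) = (Z + p)/((2*Z)) = (Z + p)*(1/(2*Z)) = (Z + p)/(2*Z))
Y(R, q) = 5/2
P(L, l) = 125/8 (P(L, l) = (5/2)³ = 125/8)
-28373 + P(x(9), -8) = -28373 + 125/8 = -226859/8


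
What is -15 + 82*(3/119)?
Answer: -1539/119 ≈ -12.933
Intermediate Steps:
-15 + 82*(3/119) = -15 + 246/119 = -1539/119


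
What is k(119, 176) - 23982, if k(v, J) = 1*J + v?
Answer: -23687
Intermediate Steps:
k(v, J) = J + v
k(119, 176) - 23982 = (176 + 119) - 23982 = 295 - 23982 = -23687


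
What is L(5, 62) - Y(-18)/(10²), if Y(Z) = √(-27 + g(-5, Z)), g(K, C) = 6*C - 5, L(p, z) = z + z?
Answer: 124 - I*√35/50 ≈ 124.0 - 0.11832*I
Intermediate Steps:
L(p, z) = 2*z
g(K, C) = -5 + 6*C
Y(Z) = √(-32 + 6*Z) (Y(Z) = √(-27 + (-5 + 6*Z)) = √(-32 + 6*Z))
L(5, 62) - Y(-18)/(10²) = 2*62 - √(-32 + 6*(-18))/(10²) = 124 - √(-32 - 108)/100 = 124 - √(-140)/100 = 124 - 2*I*√35/100 = 124 - I*√35/50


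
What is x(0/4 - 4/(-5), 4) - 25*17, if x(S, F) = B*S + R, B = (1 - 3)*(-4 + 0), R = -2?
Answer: -2103/5 ≈ -420.60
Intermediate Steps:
B = 8 (B = -2*(-4) = 8)
x(S, F) = -2 + 8*S (x(S, F) = 8*S - 2 = -2 + 8*S)
x(0/4 - 4/(-5), 4) - 25*17 = (-2 + 8*(0/4 - 4/(-5))) - 25*17 = (-2 + 8*(0*(¼) - 4*(-⅕))) - 425 = (-2 + 8*(0 + ⅘)) - 425 = (-2 + 8*(⅘)) - 425 = (-2 + 32/5) - 425 = 22/5 - 425 = -2103/5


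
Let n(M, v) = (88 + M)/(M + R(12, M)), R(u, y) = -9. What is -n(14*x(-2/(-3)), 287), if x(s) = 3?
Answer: -130/33 ≈ -3.9394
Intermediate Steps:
n(M, v) = (88 + M)/(-9 + M) (n(M, v) = (88 + M)/(M - 9) = (88 + M)/(-9 + M))
-n(14*x(-2/(-3)), 287) = -(88 + 14*3)/(-9 + 14*3) = -(88 + 42)/(-9 + 42) = -130/33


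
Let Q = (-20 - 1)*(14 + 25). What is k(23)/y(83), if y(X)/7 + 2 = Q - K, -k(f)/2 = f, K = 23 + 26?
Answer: 23/3045 ≈ 0.0075534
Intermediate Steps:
Q = -819 (Q = -21*39 = -819)
K = 49
k(f) = -2*f
y(X) = -6090 (y(X) = -14 + 7*(-819 - 1*49) = -14 + 7*(-819 - 49) = -14 + 7*(-868) = -14 - 6076 = -6090)
k(23)/y(83) = -2*23/(-6090) = -46*(-1/6090) = 23/3045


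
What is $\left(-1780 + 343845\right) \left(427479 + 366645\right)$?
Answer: $271642026060$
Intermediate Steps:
$\left(-1780 + 343845\right) \left(427479 + 366645\right) = 342065 \cdot 794124 = 271642026060$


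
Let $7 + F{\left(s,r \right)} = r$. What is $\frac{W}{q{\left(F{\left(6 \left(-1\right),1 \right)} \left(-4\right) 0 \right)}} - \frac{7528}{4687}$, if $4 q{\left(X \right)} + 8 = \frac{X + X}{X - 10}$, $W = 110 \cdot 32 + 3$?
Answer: $- \frac{16527357}{9374} \approx -1763.1$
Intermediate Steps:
$F{\left(s,r \right)} = -7 + r$
$W = 3523$ ($W = 3520 + 3 = 3523$)
$q{\left(X \right)} = -2 + \frac{X}{2 \left(-10 + X\right)}$ ($q{\left(X \right)} = -2 + \frac{\left(X + X\right) \frac{1}{X - 10}}{4} = -2 + \frac{2 X \frac{1}{-10 + X}}{4} = -2 + \frac{X}{2 \left(-10 + X\right)}$)
$\frac{W}{q{\left(F{\left(6 \left(-1\right),1 \right)} \left(-4\right) 0 \right)}} - \frac{7528}{4687} = \frac{3523}{\frac{1}{2} \frac{1}{-10 + \left(-7 + 1\right) \left(-4\right) 0} \left(40 - 3 \left(-7 + 1\right) \left(-4\right) 0\right)} - \frac{7528}{4687} = \frac{3523}{\frac{1}{2} \frac{1}{-10 + \left(-6\right) \left(-4\right) 0} \left(40 - 3 \left(-6\right) \left(-4\right) 0\right)} - \frac{7528}{4687} = \frac{3523}{\frac{1}{2} \frac{1}{-10 + 24 \cdot 0} \left(40 - 3 \cdot 24 \cdot 0\right)} - \frac{7528}{4687} = \frac{3523}{\frac{1}{2} \frac{1}{-10 + 0} \left(40 - 0\right)} - \frac{7528}{4687} = \frac{3523}{\frac{1}{2} \frac{1}{-10} \left(40 + 0\right)} - \frac{7528}{4687} = \frac{3523}{\frac{1}{2} \left(- \frac{1}{10}\right) 40} - \frac{7528}{4687} = \frac{3523}{-2} - \frac{7528}{4687} = 3523 \left(- \frac{1}{2}\right) - \frac{7528}{4687} = - \frac{3523}{2} - \frac{7528}{4687} = - \frac{16527357}{9374}$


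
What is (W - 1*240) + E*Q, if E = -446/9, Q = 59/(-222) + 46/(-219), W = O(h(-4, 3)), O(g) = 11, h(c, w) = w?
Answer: -14980730/72927 ≈ -205.42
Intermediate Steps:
W = 11
Q = -7711/16206 (Q = 59*(-1/222) + 46*(-1/219) = -59/222 - 46/219 = -7711/16206 ≈ -0.47581)
E = -446/9 ≈ -49.556
(W - 1*240) + E*Q = (11 - 1*240) - 446/9*(-7711/16206) = (11 - 240) + 1719553/72927 = -229 + 1719553/72927 = -14980730/72927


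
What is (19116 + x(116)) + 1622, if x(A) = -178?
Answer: 20560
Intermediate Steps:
(19116 + x(116)) + 1622 = (19116 - 178) + 1622 = 18938 + 1622 = 20560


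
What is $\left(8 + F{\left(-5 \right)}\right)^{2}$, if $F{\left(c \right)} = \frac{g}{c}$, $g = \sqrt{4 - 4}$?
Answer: $64$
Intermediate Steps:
$g = 0$ ($g = \sqrt{0} = 0$)
$F{\left(c \right)} = 0$ ($F{\left(c \right)} = \frac{0}{c} = 0$)
$\left(8 + F{\left(-5 \right)}\right)^{2} = \left(8 + 0\right)^{2} = 8^{2} = 64$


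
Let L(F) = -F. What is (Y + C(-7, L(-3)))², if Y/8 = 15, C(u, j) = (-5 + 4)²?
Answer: 14641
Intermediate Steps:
C(u, j) = 1 (C(u, j) = (-1)² = 1)
Y = 120 (Y = 8*15 = 120)
(Y + C(-7, L(-3)))² = (120 + 1)² = 121² = 14641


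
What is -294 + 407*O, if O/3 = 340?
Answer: 414846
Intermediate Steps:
O = 1020 (O = 3*340 = 1020)
-294 + 407*O = -294 + 407*1020 = -294 + 415140 = 414846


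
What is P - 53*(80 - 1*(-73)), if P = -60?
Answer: -8169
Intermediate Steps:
P - 53*(80 - 1*(-73)) = -60 - 53*(80 - 1*(-73)) = -60 - 53*(80 + 73) = -60 - 53*153 = -60 - 8109 = -8169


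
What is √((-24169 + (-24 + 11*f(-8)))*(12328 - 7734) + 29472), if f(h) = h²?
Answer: I*√107878994 ≈ 10386.0*I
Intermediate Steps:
√((-24169 + (-24 + 11*f(-8)))*(12328 - 7734) + 29472) = √((-24169 + (-24 + 11*(-8)²))*(12328 - 7734) + 29472) = √((-24169 + (-24 + 11*64))*4594 + 29472) = √((-24169 + (-24 + 704))*4594 + 29472) = √((-24169 + 680)*4594 + 29472) = √(-23489*4594 + 29472) = √(-107908466 + 29472) = √(-107878994) = I*√107878994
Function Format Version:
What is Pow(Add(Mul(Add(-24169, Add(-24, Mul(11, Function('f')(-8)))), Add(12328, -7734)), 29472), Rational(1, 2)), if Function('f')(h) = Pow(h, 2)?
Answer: Mul(I, Pow(107878994, Rational(1, 2))) ≈ Mul(10386., I)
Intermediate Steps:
Pow(Add(Mul(Add(-24169, Add(-24, Mul(11, Function('f')(-8)))), Add(12328, -7734)), 29472), Rational(1, 2)) = Pow(Add(Mul(Add(-24169, Add(-24, Mul(11, Pow(-8, 2)))), Add(12328, -7734)), 29472), Rational(1, 2)) = Pow(Add(Mul(Add(-24169, Add(-24, Mul(11, 64))), 4594), 29472), Rational(1, 2)) = Pow(Add(Mul(Add(-24169, Add(-24, 704)), 4594), 29472), Rational(1, 2)) = Pow(Add(Mul(Add(-24169, 680), 4594), 29472), Rational(1, 2)) = Pow(Add(Mul(-23489, 4594), 29472), Rational(1, 2)) = Pow(Add(-107908466, 29472), Rational(1, 2)) = Pow(-107878994, Rational(1, 2)) = Mul(I, Pow(107878994, Rational(1, 2)))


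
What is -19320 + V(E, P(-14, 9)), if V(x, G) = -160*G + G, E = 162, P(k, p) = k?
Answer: -17094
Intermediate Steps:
V(x, G) = -159*G
-19320 + V(E, P(-14, 9)) = -19320 - 159*(-14) = -19320 + 2226 = -17094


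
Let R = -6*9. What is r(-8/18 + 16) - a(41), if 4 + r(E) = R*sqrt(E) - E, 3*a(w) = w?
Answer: -299/9 - 36*sqrt(35) ≈ -246.20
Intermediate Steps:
a(w) = w/3
R = -54
r(E) = -4 - E - 54*sqrt(E) (r(E) = -4 + (-54*sqrt(E) - E) = -4 + (-E - 54*sqrt(E)) = -4 - E - 54*sqrt(E))
r(-8/18 + 16) - a(41) = (-4 - (-8/18 + 16) - 54*sqrt(-8/18 + 16)) - 41/3 = (-4 - (-8*1/18 + 16) - 54*sqrt(-8*1/18 + 16)) - 1*41/3 = (-4 - (-4/9 + 16) - 54*sqrt(-4/9 + 16)) - 41/3 = (-4 - 1*140/9 - 36*sqrt(35)) - 41/3 = (-4 - 140/9 - 36*sqrt(35)) - 41/3 = (-176/9 - 36*sqrt(35)) - 41/3 = -299/9 - 36*sqrt(35)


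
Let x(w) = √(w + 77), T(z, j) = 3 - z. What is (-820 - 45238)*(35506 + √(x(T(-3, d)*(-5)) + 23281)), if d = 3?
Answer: -1635335348 - 46058*√(23281 + √47) ≈ -1.6424e+9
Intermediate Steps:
x(w) = √(77 + w)
(-820 - 45238)*(35506 + √(x(T(-3, d)*(-5)) + 23281)) = (-820 - 45238)*(35506 + √(√(77 + (3 - 1*(-3))*(-5)) + 23281)) = -46058*(35506 + √(√(77 + (3 + 3)*(-5)) + 23281)) = -46058*(35506 + √(√(77 + 6*(-5)) + 23281)) = -46058*(35506 + √(√(77 - 30) + 23281)) = -46058*(35506 + √(√47 + 23281)) = -46058*(35506 + √(23281 + √47)) = -1635335348 - 46058*√(23281 + √47)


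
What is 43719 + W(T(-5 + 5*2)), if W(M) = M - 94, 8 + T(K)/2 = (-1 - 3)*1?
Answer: 43601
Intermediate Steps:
T(K) = -24 (T(K) = -16 + 2*((-1 - 3)*1) = -16 + 2*(-4*1) = -16 + 2*(-4) = -16 - 8 = -24)
W(M) = -94 + M
43719 + W(T(-5 + 5*2)) = 43719 + (-94 - 24) = 43719 - 118 = 43601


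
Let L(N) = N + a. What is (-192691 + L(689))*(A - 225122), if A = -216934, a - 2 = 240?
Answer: 84768658560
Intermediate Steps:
a = 242 (a = 2 + 240 = 242)
L(N) = 242 + N (L(N) = N + 242 = 242 + N)
(-192691 + L(689))*(A - 225122) = (-192691 + (242 + 689))*(-216934 - 225122) = (-192691 + 931)*(-442056) = -191760*(-442056) = 84768658560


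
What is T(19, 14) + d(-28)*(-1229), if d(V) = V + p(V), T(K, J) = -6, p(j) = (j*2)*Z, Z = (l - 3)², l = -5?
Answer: 4439142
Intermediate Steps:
Z = 64 (Z = (-5 - 3)² = (-8)² = 64)
p(j) = 128*j (p(j) = (j*2)*64 = (2*j)*64 = 128*j)
d(V) = 129*V (d(V) = V + 128*V = 129*V)
T(19, 14) + d(-28)*(-1229) = -6 + (129*(-28))*(-1229) = -6 - 3612*(-1229) = -6 + 4439148 = 4439142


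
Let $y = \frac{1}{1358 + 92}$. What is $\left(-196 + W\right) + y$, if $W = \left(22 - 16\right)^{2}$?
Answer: $- \frac{231999}{1450} \approx -160.0$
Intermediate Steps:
$W = 36$ ($W = 6^{2} = 36$)
$y = \frac{1}{1450} \approx 0.00068966$
$\left(-196 + W\right) + y = \left(-196 + 36\right) + \frac{1}{1450} = -160 + \frac{1}{1450} = - \frac{231999}{1450}$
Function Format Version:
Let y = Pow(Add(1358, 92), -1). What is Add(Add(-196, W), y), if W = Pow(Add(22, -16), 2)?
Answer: Rational(-231999, 1450) ≈ -160.00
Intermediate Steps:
W = 36 (W = Pow(6, 2) = 36)
y = Rational(1, 1450) (y = Pow(1450, -1) = Rational(1, 1450) ≈ 0.00068966)
Add(Add(-196, W), y) = Add(Add(-196, 36), Rational(1, 1450)) = Add(-160, Rational(1, 1450)) = Rational(-231999, 1450)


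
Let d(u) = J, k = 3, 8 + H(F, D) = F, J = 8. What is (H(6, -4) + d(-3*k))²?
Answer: 36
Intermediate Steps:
H(F, D) = -8 + F
d(u) = 8
(H(6, -4) + d(-3*k))² = ((-8 + 6) + 8)² = (-2 + 8)² = 6² = 36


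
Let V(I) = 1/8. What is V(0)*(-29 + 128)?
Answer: 99/8 ≈ 12.375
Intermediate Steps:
V(I) = 1/8
V(0)*(-29 + 128) = (-29 + 128)/8 = (1/8)*99 = 99/8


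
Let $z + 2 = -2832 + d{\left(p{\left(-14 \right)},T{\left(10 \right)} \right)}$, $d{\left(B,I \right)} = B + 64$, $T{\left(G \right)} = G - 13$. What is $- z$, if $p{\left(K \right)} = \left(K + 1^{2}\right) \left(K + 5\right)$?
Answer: $2653$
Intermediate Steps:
$p{\left(K \right)} = \left(1 + K\right) \left(5 + K\right)$ ($p{\left(K \right)} = \left(K + 1\right) \left(5 + K\right) = \left(1 + K\right) \left(5 + K\right)$)
$T{\left(G \right)} = -13 + G$
$d{\left(B,I \right)} = 64 + B$
$z = -2653$ ($z = -2 + \left(-2832 + \left(64 + \left(5 + \left(-14\right)^{2} + 6 \left(-14\right)\right)\right)\right) = -2 + \left(-2832 + \left(64 + \left(5 + 196 - 84\right)\right)\right) = -2 + \left(-2832 + \left(64 + 117\right)\right) = -2 + \left(-2832 + 181\right) = -2 - 2651 = -2653$)
$- z = \left(-1\right) \left(-2653\right) = 2653$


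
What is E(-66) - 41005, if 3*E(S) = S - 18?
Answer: -41033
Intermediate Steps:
E(S) = -6 + S/3 (E(S) = (S - 18)/3 = (-18 + S)/3 = -6 + S/3)
E(-66) - 41005 = (-6 + (⅓)*(-66)) - 41005 = (-6 - 22) - 41005 = -28 - 41005 = -41033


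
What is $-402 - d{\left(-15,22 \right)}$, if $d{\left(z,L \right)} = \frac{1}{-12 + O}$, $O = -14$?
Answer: $- \frac{10451}{26} \approx -401.96$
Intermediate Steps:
$d{\left(z,L \right)} = - \frac{1}{26}$ ($d{\left(z,L \right)} = \frac{1}{-12 - 14} = \frac{1}{-26} = - \frac{1}{26}$)
$-402 - d{\left(-15,22 \right)} = -402 - - \frac{1}{26} = -402 + \frac{1}{26} = - \frac{10451}{26}$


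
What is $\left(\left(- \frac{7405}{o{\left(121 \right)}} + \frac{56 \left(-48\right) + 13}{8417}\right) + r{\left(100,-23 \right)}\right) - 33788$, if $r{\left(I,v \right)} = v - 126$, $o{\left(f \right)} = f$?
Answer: $- \frac{34626026769}{1018457} \approx -33999.0$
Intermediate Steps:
$r{\left(I,v \right)} = -126 + v$
$\left(\left(- \frac{7405}{o{\left(121 \right)}} + \frac{56 \left(-48\right) + 13}{8417}\right) + r{\left(100,-23 \right)}\right) - 33788 = \left(\left(- \frac{7405}{121} + \frac{56 \left(-48\right) + 13}{8417}\right) - 149\right) - 33788 = \left(\left(\left(-7405\right) \frac{1}{121} + \left(-2688 + 13\right) \frac{1}{8417}\right) - 149\right) - 33788 = \left(\left(- \frac{7405}{121} - \frac{2675}{8417}\right) - 149\right) - 33788 = \left(- \frac{62651560}{1018457} - 149\right) - 33788 = - \frac{214401653}{1018457} - 33788 = - \frac{34626026769}{1018457}$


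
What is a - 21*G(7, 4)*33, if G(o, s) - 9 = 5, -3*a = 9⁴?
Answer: -11889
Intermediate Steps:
a = -2187 (a = -⅓*9⁴ = -⅓*6561 = -2187)
G(o, s) = 14 (G(o, s) = 9 + 5 = 14)
a - 21*G(7, 4)*33 = -2187 - 21*14*33 = -2187 - 294*33 = -2187 - 1*9702 = -2187 - 9702 = -11889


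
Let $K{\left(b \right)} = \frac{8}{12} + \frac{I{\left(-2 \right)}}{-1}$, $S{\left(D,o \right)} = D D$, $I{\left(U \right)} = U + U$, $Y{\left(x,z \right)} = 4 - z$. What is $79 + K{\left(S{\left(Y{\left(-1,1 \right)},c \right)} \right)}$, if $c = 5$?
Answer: $\frac{251}{3} \approx 83.667$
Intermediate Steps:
$I{\left(U \right)} = 2 U$
$S{\left(D,o \right)} = D^{2}$
$K{\left(b \right)} = \frac{14}{3}$ ($K{\left(b \right)} = \frac{8}{12} + \frac{2 \left(-2\right)}{-1} = 8 \cdot \frac{1}{12} - -4 = \frac{2}{3} + 4 = \frac{14}{3}$)
$79 + K{\left(S{\left(Y{\left(-1,1 \right)},c \right)} \right)} = 79 + \frac{14}{3} = \frac{251}{3}$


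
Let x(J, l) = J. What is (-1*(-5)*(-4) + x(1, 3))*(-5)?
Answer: 95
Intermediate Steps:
(-1*(-5)*(-4) + x(1, 3))*(-5) = (-1*(-5)*(-4) + 1)*(-5) = (5*(-4) + 1)*(-5) = (-20 + 1)*(-5) = -19*(-5) = 95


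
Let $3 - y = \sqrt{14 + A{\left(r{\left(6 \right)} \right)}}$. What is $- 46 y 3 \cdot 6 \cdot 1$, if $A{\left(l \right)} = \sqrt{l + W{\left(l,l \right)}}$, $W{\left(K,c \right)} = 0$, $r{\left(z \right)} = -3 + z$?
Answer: $-2484 + 828 \sqrt{14 + \sqrt{3}} \approx 800.15$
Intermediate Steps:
$A{\left(l \right)} = \sqrt{l}$ ($A{\left(l \right)} = \sqrt{l + 0} = \sqrt{l}$)
$y = 3 - \sqrt{14 + \sqrt{3}}$ ($y = 3 - \sqrt{14 + \sqrt{-3 + 6}} = 3 - \sqrt{14 + \sqrt{3}} \approx -0.96636$)
$- 46 y 3 \cdot 6 \cdot 1 = - 46 \left(3 - \sqrt{14 + \sqrt{3}}\right) 3 \cdot 6 \cdot 1 = \left(-138 + 46 \sqrt{14 + \sqrt{3}}\right) 18 \cdot 1 = \left(-138 + 46 \sqrt{14 + \sqrt{3}}\right) 18 = -2484 + 828 \sqrt{14 + \sqrt{3}}$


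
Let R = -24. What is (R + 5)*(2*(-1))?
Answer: 38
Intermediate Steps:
(R + 5)*(2*(-1)) = (-24 + 5)*(2*(-1)) = -19*(-2) = 38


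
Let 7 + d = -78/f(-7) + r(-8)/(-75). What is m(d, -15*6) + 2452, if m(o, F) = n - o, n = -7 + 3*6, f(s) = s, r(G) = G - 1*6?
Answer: 1290802/525 ≈ 2458.7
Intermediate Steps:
r(G) = -6 + G (r(G) = G - 6 = -6 + G)
d = 2273/525 (d = -7 + (-78/(-7) + (-6 - 8)/(-75)) = -7 + (-78*(-⅐) - 14*(-1/75)) = -7 + (78/7 + 14/75) = -7 + 5948/525 = 2273/525 ≈ 4.3295)
n = 11 (n = -7 + 18 = 11)
m(o, F) = 11 - o
m(d, -15*6) + 2452 = (11 - 1*2273/525) + 2452 = (11 - 2273/525) + 2452 = 3502/525 + 2452 = 1290802/525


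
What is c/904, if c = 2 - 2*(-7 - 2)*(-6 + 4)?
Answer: -17/452 ≈ -0.037611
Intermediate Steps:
c = -34 (c = 2 - (-18)*(-2) = 2 - 2*18 = 2 - 36 = -34)
c/904 = -34/904 = -34*1/904 = -17/452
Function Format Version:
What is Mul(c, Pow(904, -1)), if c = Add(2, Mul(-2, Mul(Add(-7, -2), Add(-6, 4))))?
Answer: Rational(-17, 452) ≈ -0.037611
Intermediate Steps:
c = -34 (c = Add(2, Mul(-2, Mul(-9, -2))) = Add(2, Mul(-2, 18)) = Add(2, -36) = -34)
Mul(c, Pow(904, -1)) = Mul(-34, Pow(904, -1)) = Mul(-34, Rational(1, 904)) = Rational(-17, 452)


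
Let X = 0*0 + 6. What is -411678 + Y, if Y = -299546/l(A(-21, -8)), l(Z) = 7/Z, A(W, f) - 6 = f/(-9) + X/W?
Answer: -306161134/441 ≈ -6.9424e+5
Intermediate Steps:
X = 6 (X = 0 + 6 = 6)
A(W, f) = 6 + 6/W - f/9 (A(W, f) = 6 + (f/(-9) + 6/W) = 6 + (f*(-⅑) + 6/W) = 6 + (-f/9 + 6/W) = 6 + (6/W - f/9) = 6 + 6/W - f/9)
Y = -124611136/441 (Y = -299546/(7/(6 + 6/(-21) - ⅑*(-8))) = -299546/(7/(6 + 6*(-1/21) + 8/9)) = -299546/(7/(6 - 2/7 + 8/9)) = -299546/(7/(416/63)) = -299546/(7*(63/416)) = -299546/441/416 = -299546*416/441 = -124611136/441 ≈ -2.8257e+5)
-411678 + Y = -411678 - 124611136/441 = -306161134/441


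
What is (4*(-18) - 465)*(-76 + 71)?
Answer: 2685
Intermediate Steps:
(4*(-18) - 465)*(-76 + 71) = (-72 - 465)*(-5) = -537*(-5) = 2685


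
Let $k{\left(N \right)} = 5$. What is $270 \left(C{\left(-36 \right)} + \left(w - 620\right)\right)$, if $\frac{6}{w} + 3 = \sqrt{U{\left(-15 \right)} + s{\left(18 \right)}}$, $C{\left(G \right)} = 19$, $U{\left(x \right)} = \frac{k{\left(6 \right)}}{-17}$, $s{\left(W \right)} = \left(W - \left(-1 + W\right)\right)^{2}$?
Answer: $- \frac{7654230}{47} - \frac{1080 \sqrt{51}}{47} \approx -1.6302 \cdot 10^{5}$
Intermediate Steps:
$s{\left(W \right)} = 1$ ($s{\left(W \right)} = 1^{2} = 1$)
$U{\left(x \right)} = - \frac{5}{17}$ ($U{\left(x \right)} = \frac{5}{-17} = 5 \left(- \frac{1}{17}\right) = - \frac{5}{17}$)
$w = \frac{6}{-3 + \frac{2 \sqrt{51}}{17}}$ ($w = \frac{6}{-3 + \sqrt{- \frac{5}{17} + 1}} = \frac{6}{-3 + \sqrt{\frac{12}{17}}} = \frac{6}{-3 + \frac{2 \sqrt{51}}{17}} \approx -2.778$)
$270 \left(C{\left(-36 \right)} + \left(w - 620\right)\right) = 270 \left(19 - \left(\frac{29242}{47} + \frac{4 \sqrt{51}}{47}\right)\right) = 270 \left(- \frac{28349}{47} - \frac{4 \sqrt{51}}{47}\right) = - \frac{7654230}{47} - \frac{1080 \sqrt{51}}{47}$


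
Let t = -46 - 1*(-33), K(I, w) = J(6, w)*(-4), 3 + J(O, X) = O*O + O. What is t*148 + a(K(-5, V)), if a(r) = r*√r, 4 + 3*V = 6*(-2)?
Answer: -1924 - 312*I*√39 ≈ -1924.0 - 1948.4*I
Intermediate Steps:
J(O, X) = -3 + O + O² (J(O, X) = -3 + (O*O + O) = -3 + (O² + O) = -3 + (O + O²) = -3 + O + O²)
V = -16/3 (V = -4/3 + (6*(-2))/3 = -4/3 + (⅓)*(-12) = -4/3 - 4 = -16/3 ≈ -5.3333)
K(I, w) = -156 (K(I, w) = (-3 + 6 + 6²)*(-4) = (-3 + 6 + 36)*(-4) = 39*(-4) = -156)
a(r) = r^(3/2)
t = -13 (t = -46 + 33 = -13)
t*148 + a(K(-5, V)) = -13*148 + (-156)^(3/2) = -1924 - 312*I*√39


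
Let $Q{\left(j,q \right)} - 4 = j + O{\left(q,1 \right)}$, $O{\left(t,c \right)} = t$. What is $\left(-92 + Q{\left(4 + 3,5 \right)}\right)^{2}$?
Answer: $5776$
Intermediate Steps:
$Q{\left(j,q \right)} = 4 + j + q$ ($Q{\left(j,q \right)} = 4 + \left(j + q\right) = 4 + j + q$)
$\left(-92 + Q{\left(4 + 3,5 \right)}\right)^{2} = \left(-92 + \left(4 + \left(4 + 3\right) + 5\right)\right)^{2} = \left(-92 + \left(4 + 7 + 5\right)\right)^{2} = \left(-92 + 16\right)^{2} = \left(-76\right)^{2} = 5776$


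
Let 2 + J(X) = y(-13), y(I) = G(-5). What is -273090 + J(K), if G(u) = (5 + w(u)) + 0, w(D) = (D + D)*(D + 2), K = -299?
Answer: -273057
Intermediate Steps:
w(D) = 2*D*(2 + D) (w(D) = (2*D)*(2 + D) = 2*D*(2 + D))
G(u) = 5 + 2*u*(2 + u) (G(u) = (5 + 2*u*(2 + u)) + 0 = 5 + 2*u*(2 + u))
y(I) = 35 (y(I) = 5 + 2*(-5)*(2 - 5) = 5 + 2*(-5)*(-3) = 5 + 30 = 35)
J(X) = 33 (J(X) = -2 + 35 = 33)
-273090 + J(K) = -273090 + 33 = -273057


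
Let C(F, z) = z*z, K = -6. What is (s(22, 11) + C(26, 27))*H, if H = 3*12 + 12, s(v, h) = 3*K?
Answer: 34128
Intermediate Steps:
s(v, h) = -18 (s(v, h) = 3*(-6) = -18)
H = 48 (H = 36 + 12 = 48)
C(F, z) = z²
(s(22, 11) + C(26, 27))*H = (-18 + 27²)*48 = (-18 + 729)*48 = 711*48 = 34128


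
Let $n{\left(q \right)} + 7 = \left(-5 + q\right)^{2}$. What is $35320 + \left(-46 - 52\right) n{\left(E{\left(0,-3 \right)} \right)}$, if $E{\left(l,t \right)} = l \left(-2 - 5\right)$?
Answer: $33556$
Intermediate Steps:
$E{\left(l,t \right)} = - 7 l$ ($E{\left(l,t \right)} = l \left(-7\right) = - 7 l$)
$n{\left(q \right)} = -7 + \left(-5 + q\right)^{2}$
$35320 + \left(-46 - 52\right) n{\left(E{\left(0,-3 \right)} \right)} = 35320 + \left(-46 - 52\right) \left(-7 + \left(-5 - 0\right)^{2}\right) = 35320 - 98 \left(-7 + \left(-5 + 0\right)^{2}\right) = 35320 - 98 \left(-7 + \left(-5\right)^{2}\right) = 35320 - 98 \left(-7 + 25\right) = 35320 - 1764 = 33556$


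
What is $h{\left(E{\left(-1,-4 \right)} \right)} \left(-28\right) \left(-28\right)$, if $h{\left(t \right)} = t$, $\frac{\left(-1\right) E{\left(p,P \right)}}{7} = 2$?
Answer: $-10976$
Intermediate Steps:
$E{\left(p,P \right)} = -14$ ($E{\left(p,P \right)} = \left(-7\right) 2 = -14$)
$h{\left(E{\left(-1,-4 \right)} \right)} \left(-28\right) \left(-28\right) = \left(-14\right) \left(-28\right) \left(-28\right) = 392 \left(-28\right) = -10976$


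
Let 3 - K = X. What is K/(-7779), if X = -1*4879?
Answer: -4882/7779 ≈ -0.62759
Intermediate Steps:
X = -4879
K = 4882 (K = 3 - 1*(-4879) = 3 + 4879 = 4882)
K/(-7779) = 4882/(-7779) = 4882*(-1/7779) = -4882/7779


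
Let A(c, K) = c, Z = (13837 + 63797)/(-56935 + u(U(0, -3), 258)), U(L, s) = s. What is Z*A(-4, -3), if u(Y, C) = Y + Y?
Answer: 310536/56941 ≈ 5.4536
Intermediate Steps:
u(Y, C) = 2*Y
Z = -77634/56941 (Z = (13837 + 63797)/(-56935 + 2*(-3)) = 77634/(-56935 - 6) = 77634/(-56941) = 77634*(-1/56941) = -77634/56941 ≈ -1.3634)
Z*A(-4, -3) = -77634/56941*(-4) = 310536/56941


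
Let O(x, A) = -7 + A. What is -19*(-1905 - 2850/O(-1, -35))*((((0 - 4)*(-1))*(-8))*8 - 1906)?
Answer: -528263080/7 ≈ -7.5466e+7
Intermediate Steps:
-19*(-1905 - 2850/O(-1, -35))*((((0 - 4)*(-1))*(-8))*8 - 1906) = -19*(-1905 - 2850/(-7 - 35))*((((0 - 4)*(-1))*(-8))*8 - 1906) = -19*(-1905 - 2850/(-42))*((-4*(-1)*(-8))*8 - 1906) = -19*(-1905 - 2850*(-1/42))*((4*(-8))*8 - 1906) = -19*(-1905 + 475/7)*(-32*8 - 1906) = -(-244340)*(-256 - 1906)/7 = -(-244340)*(-2162)/7 = -19*27803320/7 = -528263080/7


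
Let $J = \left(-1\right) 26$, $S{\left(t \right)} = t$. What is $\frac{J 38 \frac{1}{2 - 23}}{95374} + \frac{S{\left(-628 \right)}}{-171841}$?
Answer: $\frac{713785610}{172086217107} \approx 0.0041478$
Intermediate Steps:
$J = -26$
$\frac{J 38 \frac{1}{2 - 23}}{95374} + \frac{S{\left(-628 \right)}}{-171841} = \frac{\left(-26\right) 38 \frac{1}{2 - 23}}{95374} - \frac{628}{-171841} = - \frac{988}{-21} \cdot \frac{1}{95374} - - \frac{628}{171841} = \left(-988\right) \left(- \frac{1}{21}\right) \frac{1}{95374} + \frac{628}{171841} = \frac{988}{21} \cdot \frac{1}{95374} + \frac{628}{171841} = \frac{494}{1001427} + \frac{628}{171841} = \frac{713785610}{172086217107}$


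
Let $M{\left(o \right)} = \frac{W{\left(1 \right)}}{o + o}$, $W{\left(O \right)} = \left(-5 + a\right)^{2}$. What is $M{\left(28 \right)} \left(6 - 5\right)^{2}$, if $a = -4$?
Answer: $\frac{81}{56} \approx 1.4464$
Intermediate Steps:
$W{\left(O \right)} = 81$ ($W{\left(O \right)} = \left(-5 - 4\right)^{2} = \left(-9\right)^{2} = 81$)
$M{\left(o \right)} = \frac{81}{2 o}$ ($M{\left(o \right)} = \frac{1}{o + o} 81 = \frac{1}{2 o} 81 = \frac{81}{2 o}$)
$M{\left(28 \right)} \left(6 - 5\right)^{2} = \frac{81}{2 \cdot 28} \left(6 - 5\right)^{2} = \frac{81}{2} \cdot \frac{1}{28} \cdot 1^{2} = \frac{81}{56} \cdot 1 = \frac{81}{56}$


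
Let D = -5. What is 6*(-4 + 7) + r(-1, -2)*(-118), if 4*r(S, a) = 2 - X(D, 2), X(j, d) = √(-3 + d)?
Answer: -41 + 59*I/2 ≈ -41.0 + 29.5*I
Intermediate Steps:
r(S, a) = ½ - I/4 (r(S, a) = (2 - √(-3 + 2))/4 = (2 - √(-1))/4 = (2 - I)/4 = ½ - I/4)
6*(-4 + 7) + r(-1, -2)*(-118) = 6*(-4 + 7) + (½ - I/4)*(-118) = 6*3 + (-59 + 59*I/2) = 18 + (-59 + 59*I/2) = -41 + 59*I/2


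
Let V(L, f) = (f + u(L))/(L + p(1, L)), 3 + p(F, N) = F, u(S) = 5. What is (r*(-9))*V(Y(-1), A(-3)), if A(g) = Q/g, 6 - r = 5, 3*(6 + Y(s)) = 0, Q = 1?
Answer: 21/4 ≈ 5.2500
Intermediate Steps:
Y(s) = -6 (Y(s) = -6 + (⅓)*0 = -6 + 0 = -6)
r = 1 (r = 6 - 1*5 = 6 - 5 = 1)
p(F, N) = -3 + F
A(g) = 1/g
V(L, f) = (5 + f)/(-2 + L) (V(L, f) = (f + 5)/(L + (-3 + 1)) = (5 + f)/(L - 2) = (5 + f)/(-2 + L))
(r*(-9))*V(Y(-1), A(-3)) = (1*(-9))*((5 + 1/(-3))/(-2 - 6)) = -9*(5 - ⅓)/(-8) = -(-9)*14/(8*3) = -9*(-7/12) = 21/4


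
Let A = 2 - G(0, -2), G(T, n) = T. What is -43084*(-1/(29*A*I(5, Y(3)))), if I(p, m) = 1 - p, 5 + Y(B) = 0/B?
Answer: -10771/58 ≈ -185.71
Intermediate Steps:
Y(B) = -5 (Y(B) = -5 + 0/B = -5 + 0 = -5)
A = 2 (A = 2 - 1*0 = 2 + 0 = 2)
-43084*(-1/(29*A*I(5, Y(3)))) = -43084*(-1/(58*(1 - 1*5))) = -43084*(-1/(58*(1 - 5))) = -43084/((2*(-4))*(-29)) = -43084/((-8*(-29))) = -43084/232 = -43084*1/232 = -10771/58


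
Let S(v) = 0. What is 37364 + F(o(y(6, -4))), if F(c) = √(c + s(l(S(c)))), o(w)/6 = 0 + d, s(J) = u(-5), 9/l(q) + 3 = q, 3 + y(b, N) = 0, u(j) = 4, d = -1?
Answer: 37364 + I*√2 ≈ 37364.0 + 1.4142*I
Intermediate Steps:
y(b, N) = -3 (y(b, N) = -3 + 0 = -3)
l(q) = 9/(-3 + q)
s(J) = 4
o(w) = -6 (o(w) = 6*(0 - 1) = 6*(-1) = -6)
F(c) = √(4 + c) (F(c) = √(c + 4) = √(4 + c))
37364 + F(o(y(6, -4))) = 37364 + √(4 - 6) = 37364 + √(-2) = 37364 + I*√2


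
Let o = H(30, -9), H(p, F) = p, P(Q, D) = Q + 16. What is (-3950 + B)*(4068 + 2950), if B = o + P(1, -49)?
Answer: -27391254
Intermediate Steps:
P(Q, D) = 16 + Q
o = 30
B = 47 (B = 30 + (16 + 1) = 30 + 17 = 47)
(-3950 + B)*(4068 + 2950) = (-3950 + 47)*(4068 + 2950) = -3903*7018 = -27391254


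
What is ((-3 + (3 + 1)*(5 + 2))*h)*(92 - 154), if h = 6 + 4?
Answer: -15500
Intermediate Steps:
h = 10
((-3 + (3 + 1)*(5 + 2))*h)*(92 - 154) = ((-3 + (3 + 1)*(5 + 2))*10)*(92 - 154) = ((-3 + 4*7)*10)*(-62) = ((-3 + 28)*10)*(-62) = (25*10)*(-62) = 250*(-62) = -15500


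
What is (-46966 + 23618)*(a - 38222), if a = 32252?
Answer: 139387560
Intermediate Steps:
(-46966 + 23618)*(a - 38222) = (-46966 + 23618)*(32252 - 38222) = -23348*(-5970) = 139387560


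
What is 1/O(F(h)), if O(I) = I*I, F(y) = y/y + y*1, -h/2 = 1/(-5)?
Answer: 25/49 ≈ 0.51020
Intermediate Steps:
h = 2/5 (h = -2/(-5) = -2*(-1/5) = 2/5 ≈ 0.40000)
F(y) = 1 + y
O(I) = I**2
1/O(F(h)) = 1/((1 + 2/5)**2) = 1/((7/5)**2) = 1/(49/25) = 25/49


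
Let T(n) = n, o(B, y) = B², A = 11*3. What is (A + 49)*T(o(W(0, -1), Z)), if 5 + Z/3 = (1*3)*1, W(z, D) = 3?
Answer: 738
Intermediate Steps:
A = 33
Z = -6 (Z = -15 + 3*((1*3)*1) = -15 + 3*(3*1) = -15 + 3*3 = -15 + 9 = -6)
(A + 49)*T(o(W(0, -1), Z)) = (33 + 49)*3² = 82*9 = 738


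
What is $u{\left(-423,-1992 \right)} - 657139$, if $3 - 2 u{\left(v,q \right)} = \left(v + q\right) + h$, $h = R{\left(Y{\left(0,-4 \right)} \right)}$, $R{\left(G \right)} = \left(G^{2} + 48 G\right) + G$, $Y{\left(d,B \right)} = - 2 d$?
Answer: $-655930$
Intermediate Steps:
$R{\left(G \right)} = G^{2} + 49 G$
$h = 0$ ($h = \left(-2\right) 0 \left(49 - 0\right) = 0 \left(49 + 0\right) = 0 \cdot 49 = 0$)
$u{\left(v,q \right)} = \frac{3}{2} - \frac{q}{2} - \frac{v}{2}$ ($u{\left(v,q \right)} = \frac{3}{2} - \frac{\left(v + q\right) + 0}{2} = \frac{3}{2} - \frac{\left(q + v\right) + 0}{2} = \frac{3}{2} - \frac{q + v}{2} = \frac{3}{2} - \left(\frac{q}{2} + \frac{v}{2}\right) = \frac{3}{2} - \frac{q}{2} - \frac{v}{2}$)
$u{\left(-423,-1992 \right)} - 657139 = \left(\frac{3}{2} - -996 - - \frac{423}{2}\right) - 657139 = \left(\frac{3}{2} + 996 + \frac{423}{2}\right) - 657139 = 1209 - 657139 = -655930$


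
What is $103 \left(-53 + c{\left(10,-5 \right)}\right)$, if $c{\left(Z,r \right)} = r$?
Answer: $-5974$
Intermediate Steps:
$103 \left(-53 + c{\left(10,-5 \right)}\right) = 103 \left(-53 - 5\right) = 103 \left(-58\right) = -5974$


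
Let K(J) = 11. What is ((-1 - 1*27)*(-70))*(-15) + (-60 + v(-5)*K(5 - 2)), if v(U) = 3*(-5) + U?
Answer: -29680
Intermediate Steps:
v(U) = -15 + U
((-1 - 1*27)*(-70))*(-15) + (-60 + v(-5)*K(5 - 2)) = ((-1 - 1*27)*(-70))*(-15) + (-60 + (-15 - 5)*11) = ((-1 - 27)*(-70))*(-15) + (-60 - 20*11) = -28*(-70)*(-15) + (-60 - 220) = 1960*(-15) - 280 = -29400 - 280 = -29680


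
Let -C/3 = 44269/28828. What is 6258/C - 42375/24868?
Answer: -1497318251419/1100881492 ≈ -1360.1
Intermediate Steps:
C = -132807/28828 ≈ -4.6069
6258/C - 42375/24868 = 6258/(-132807/28828) - 42375/24868 = 6258*(-28828/132807) - 42375*1/24868 = -60135208/44269 - 42375/24868 = -1497318251419/1100881492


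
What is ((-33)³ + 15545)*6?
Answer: -122352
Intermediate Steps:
((-33)³ + 15545)*6 = (-35937 + 15545)*6 = -20392*6 = -122352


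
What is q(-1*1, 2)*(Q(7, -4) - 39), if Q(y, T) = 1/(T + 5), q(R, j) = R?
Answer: 38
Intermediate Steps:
Q(y, T) = 1/(5 + T)
q(-1*1, 2)*(Q(7, -4) - 39) = (-1*1)*(1/(5 - 4) - 39) = -(1/1 - 39) = -(1 - 39) = -1*(-38) = 38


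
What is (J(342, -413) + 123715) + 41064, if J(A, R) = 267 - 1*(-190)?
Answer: 165236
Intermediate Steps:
J(A, R) = 457 (J(A, R) = 267 + 190 = 457)
(J(342, -413) + 123715) + 41064 = (457 + 123715) + 41064 = 124172 + 41064 = 165236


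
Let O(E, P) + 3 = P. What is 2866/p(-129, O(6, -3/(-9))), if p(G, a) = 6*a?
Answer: -1433/8 ≈ -179.13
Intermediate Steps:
O(E, P) = -3 + P
2866/p(-129, O(6, -3/(-9))) = 2866/((6*(-3 - 3/(-9)))) = 2866/((6*(-3 - 3*(-1/9)))) = 2866/((6*(-3 + 1/3))) = 2866/((6*(-8/3))) = 2866/(-16) = 2866*(-1/16) = -1433/8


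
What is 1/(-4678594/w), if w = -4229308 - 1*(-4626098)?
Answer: -198395/2339297 ≈ -0.084810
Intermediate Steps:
w = 396790 (w = -4229308 + 4626098 = 396790)
1/(-4678594/w) = 1/(-4678594/396790) = 1/(-4678594*1/396790) = 1/(-2339297/198395) = -198395/2339297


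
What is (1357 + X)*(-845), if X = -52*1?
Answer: -1102725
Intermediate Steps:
X = -52
(1357 + X)*(-845) = (1357 - 52)*(-845) = 1305*(-845) = -1102725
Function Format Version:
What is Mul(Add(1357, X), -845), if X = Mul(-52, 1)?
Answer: -1102725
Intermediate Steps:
X = -52
Mul(Add(1357, X), -845) = Mul(Add(1357, -52), -845) = Mul(1305, -845) = -1102725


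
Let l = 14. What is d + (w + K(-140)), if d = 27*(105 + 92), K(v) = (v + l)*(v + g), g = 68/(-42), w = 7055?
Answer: 30218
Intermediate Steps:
g = -34/21 (g = 68*(-1/42) = -34/21 ≈ -1.6190)
K(v) = (14 + v)*(-34/21 + v) (K(v) = (v + 14)*(v - 34/21) = (14 + v)*(-34/21 + v))
d = 5319 (d = 27*197 = 5319)
d + (w + K(-140)) = 5319 + (7055 + (-68/3 + (-140)² + (260/21)*(-140))) = 5319 + (7055 + (-68/3 + 19600 - 5200/3)) = 5319 + (7055 + 17844) = 5319 + 24899 = 30218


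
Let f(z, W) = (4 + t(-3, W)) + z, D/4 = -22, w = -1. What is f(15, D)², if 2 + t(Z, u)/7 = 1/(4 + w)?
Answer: 484/9 ≈ 53.778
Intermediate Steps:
D = -88 (D = 4*(-22) = -88)
t(Z, u) = -35/3 (t(Z, u) = -14 + 7/(4 - 1) = -14 + 7/3 = -35/3)
f(z, W) = -23/3 + z (f(z, W) = (4 - 35/3) + z = -23/3 + z)
f(15, D)² = (-23/3 + 15)² = (22/3)² = 484/9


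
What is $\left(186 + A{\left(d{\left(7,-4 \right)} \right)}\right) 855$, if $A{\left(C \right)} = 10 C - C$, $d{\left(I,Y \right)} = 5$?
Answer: $197505$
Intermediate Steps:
$A{\left(C \right)} = 9 C$
$\left(186 + A{\left(d{\left(7,-4 \right)} \right)}\right) 855 = \left(186 + 9 \cdot 5\right) 855 = \left(186 + 45\right) 855 = 231 \cdot 855 = 197505$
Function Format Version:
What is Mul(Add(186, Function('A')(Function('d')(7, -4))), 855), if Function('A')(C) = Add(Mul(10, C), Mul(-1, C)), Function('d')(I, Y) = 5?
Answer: 197505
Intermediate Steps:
Function('A')(C) = Mul(9, C)
Mul(Add(186, Function('A')(Function('d')(7, -4))), 855) = Mul(Add(186, Mul(9, 5)), 855) = Mul(Add(186, 45), 855) = Mul(231, 855) = 197505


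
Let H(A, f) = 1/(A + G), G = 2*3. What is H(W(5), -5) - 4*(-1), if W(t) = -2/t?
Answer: 117/28 ≈ 4.1786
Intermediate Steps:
G = 6
H(A, f) = 1/(6 + A) (H(A, f) = 1/(A + 6) = 1/(6 + A))
H(W(5), -5) - 4*(-1) = 1/(6 - 2/5) - 4*(-1) = 1/(6 - 2*⅕) + 4 = 1/(6 - ⅖) + 4 = 1/(28/5) + 4 = 5/28 + 4 = 117/28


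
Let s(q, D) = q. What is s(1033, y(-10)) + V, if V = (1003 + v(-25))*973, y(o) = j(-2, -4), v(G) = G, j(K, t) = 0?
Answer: 952627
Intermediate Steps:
y(o) = 0
V = 951594 (V = (1003 - 25)*973 = 978*973 = 951594)
s(1033, y(-10)) + V = 1033 + 951594 = 952627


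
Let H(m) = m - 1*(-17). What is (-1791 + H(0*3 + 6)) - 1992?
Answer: -3760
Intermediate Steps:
H(m) = 17 + m (H(m) = m + 17 = 17 + m)
(-1791 + H(0*3 + 6)) - 1992 = (-1791 + (17 + (0*3 + 6))) - 1992 = (-1791 + (17 + (0 + 6))) - 1992 = (-1791 + (17 + 6)) - 1992 = (-1791 + 23) - 1992 = -1768 - 1992 = -3760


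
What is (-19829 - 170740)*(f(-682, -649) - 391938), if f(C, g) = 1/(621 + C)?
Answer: 4556165386611/61 ≈ 7.4691e+10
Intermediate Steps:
(-19829 - 170740)*(f(-682, -649) - 391938) = (-19829 - 170740)*(1/(621 - 682) - 391938) = -190569*(1/(-61) - 391938) = -190569*(-1/61 - 391938) = -190569*(-23908219/61) = 4556165386611/61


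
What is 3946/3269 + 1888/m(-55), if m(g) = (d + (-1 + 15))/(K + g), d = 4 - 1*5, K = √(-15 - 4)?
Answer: -339401662/42497 + 1888*I*√19/13 ≈ -7986.5 + 633.05*I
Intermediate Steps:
K = I*√19 (K = √(-19) = I*√19 ≈ 4.3589*I)
d = -1 (d = 4 - 5 = -1)
m(g) = 13/(g + I*√19) (m(g) = (-1 + (-1 + 15))/(I*√19 + g) = (-1 + 14)/(g + I*√19) = 13/(g + I*√19))
3946/3269 + 1888/m(-55) = 3946/3269 + 1888/((13/(-55 + I*√19))) = 3946*(1/3269) + 1888*(-55/13 + I*√19/13) = 3946/3269 + (-103840/13 + 1888*I*√19/13) = -339401662/42497 + 1888*I*√19/13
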